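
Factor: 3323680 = 2^5*5^1*20773^1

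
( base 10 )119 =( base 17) 70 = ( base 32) 3N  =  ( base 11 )A9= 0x77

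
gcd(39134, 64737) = 1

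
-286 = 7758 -8044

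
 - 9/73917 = - 1 + 8212/8213 = -0.00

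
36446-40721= - 4275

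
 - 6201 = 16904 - 23105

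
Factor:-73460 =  - 2^2*5^1*3673^1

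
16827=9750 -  - 7077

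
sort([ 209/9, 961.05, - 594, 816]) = [ - 594, 209/9, 816, 961.05]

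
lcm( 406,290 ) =2030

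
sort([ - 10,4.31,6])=[-10, 4.31,6]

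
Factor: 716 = 2^2*179^1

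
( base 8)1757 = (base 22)21h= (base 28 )17R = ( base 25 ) 1f7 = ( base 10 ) 1007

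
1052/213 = 1052/213 = 4.94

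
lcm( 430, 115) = 9890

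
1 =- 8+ 9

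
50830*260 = 13215800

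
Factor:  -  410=  -  2^1*5^1*41^1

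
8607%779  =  38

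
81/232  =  81/232 = 0.35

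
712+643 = 1355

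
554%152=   98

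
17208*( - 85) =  - 1462680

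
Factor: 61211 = 61211^1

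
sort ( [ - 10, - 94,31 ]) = [- 94, - 10, 31]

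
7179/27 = 265 + 8/9 = 265.89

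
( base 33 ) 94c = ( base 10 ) 9945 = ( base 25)fmk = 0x26D9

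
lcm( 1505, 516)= 18060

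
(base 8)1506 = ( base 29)SQ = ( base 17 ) 2f5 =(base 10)838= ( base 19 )262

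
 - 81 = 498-579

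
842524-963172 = - 120648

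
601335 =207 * 2905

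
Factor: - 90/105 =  -6/7 = - 2^1*3^1*7^( - 1)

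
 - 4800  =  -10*480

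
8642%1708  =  102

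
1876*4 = 7504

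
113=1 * 113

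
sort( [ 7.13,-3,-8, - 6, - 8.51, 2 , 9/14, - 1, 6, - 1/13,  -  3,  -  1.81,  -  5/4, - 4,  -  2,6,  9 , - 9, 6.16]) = [ - 9,-8.51,  -  8, - 6, - 4, - 3, - 3, - 2, - 1.81, - 5/4 ,  -  1, - 1/13, 9/14, 2,6, 6, 6.16, 7.13,9 ]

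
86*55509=4773774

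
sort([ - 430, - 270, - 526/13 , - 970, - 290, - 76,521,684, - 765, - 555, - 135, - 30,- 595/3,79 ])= [ - 970,-765, - 555 , - 430 , - 290, - 270, - 595/3 , - 135, - 76, - 526/13, - 30,79,521,684]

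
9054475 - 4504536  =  4549939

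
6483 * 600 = 3889800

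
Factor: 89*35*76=2^2*5^1 *7^1*19^1*89^1 =236740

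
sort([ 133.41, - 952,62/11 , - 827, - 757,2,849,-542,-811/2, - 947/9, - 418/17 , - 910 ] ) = [ - 952, - 910, -827, - 757 , - 542, -811/2,-947/9, - 418/17 , 2,  62/11,133.41, 849 ]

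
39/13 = 3  =  3.00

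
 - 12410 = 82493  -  94903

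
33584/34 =16792/17=987.76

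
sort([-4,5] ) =[-4,5]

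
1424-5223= - 3799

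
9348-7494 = 1854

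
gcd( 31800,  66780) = 3180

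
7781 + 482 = 8263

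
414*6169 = 2553966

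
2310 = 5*462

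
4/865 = 4/865 = 0.00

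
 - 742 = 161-903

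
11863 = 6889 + 4974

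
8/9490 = 4/4745 = 0.00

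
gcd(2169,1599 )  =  3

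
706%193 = 127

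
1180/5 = 236 = 236.00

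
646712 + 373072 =1019784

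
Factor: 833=7^2 * 17^1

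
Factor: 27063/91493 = 3^2*31^1 * 97^1* 91493^(  -  1 )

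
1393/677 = 1393/677 = 2.06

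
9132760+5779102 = 14911862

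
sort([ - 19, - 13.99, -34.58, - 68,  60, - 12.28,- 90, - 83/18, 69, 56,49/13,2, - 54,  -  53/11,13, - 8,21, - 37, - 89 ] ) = [ - 90, - 89, - 68, - 54 ,-37,  -  34.58,-19,  -  13.99  , - 12.28, - 8, - 53/11, - 83/18, 2, 49/13 , 13,21,56,60,69 ] 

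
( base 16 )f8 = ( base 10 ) 248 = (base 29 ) 8G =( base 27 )95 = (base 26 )9E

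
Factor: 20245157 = 20245157^1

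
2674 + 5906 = 8580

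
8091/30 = 269 + 7/10 = 269.70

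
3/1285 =3/1285 = 0.00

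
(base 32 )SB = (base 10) 907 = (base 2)1110001011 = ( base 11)755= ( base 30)107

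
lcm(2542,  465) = 38130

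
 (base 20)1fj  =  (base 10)719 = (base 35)kj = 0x2cf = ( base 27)qh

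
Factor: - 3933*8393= - 33009669 =- 3^2*  7^1*11^1*19^1*23^1*109^1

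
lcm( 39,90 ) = 1170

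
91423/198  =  91423/198=461.73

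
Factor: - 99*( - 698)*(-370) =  - 2^2 * 3^2*5^1*11^1*37^1 * 349^1 = - 25567740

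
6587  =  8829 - 2242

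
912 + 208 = 1120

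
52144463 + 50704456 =102848919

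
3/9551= 3/9551 = 0.00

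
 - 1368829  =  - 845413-523416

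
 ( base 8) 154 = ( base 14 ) 7a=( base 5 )413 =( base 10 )108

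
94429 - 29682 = 64747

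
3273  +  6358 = 9631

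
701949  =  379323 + 322626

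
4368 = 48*91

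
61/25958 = 61/25958 = 0.00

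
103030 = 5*20606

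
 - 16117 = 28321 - 44438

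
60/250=6/25=0.24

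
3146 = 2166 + 980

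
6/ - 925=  - 1 + 919/925 = - 0.01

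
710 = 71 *10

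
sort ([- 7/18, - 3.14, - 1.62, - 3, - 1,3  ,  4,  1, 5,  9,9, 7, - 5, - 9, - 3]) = [ - 9 , - 5,- 3.14, - 3, - 3, - 1.62,  -  1,-7/18,  1, 3 , 4,  5, 7, 9,  9] 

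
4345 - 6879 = -2534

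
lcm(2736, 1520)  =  13680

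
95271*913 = 86982423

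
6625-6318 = 307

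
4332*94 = 407208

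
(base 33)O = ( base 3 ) 220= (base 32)o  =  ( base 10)24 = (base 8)30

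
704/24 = 88/3= 29.33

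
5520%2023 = 1474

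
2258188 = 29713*76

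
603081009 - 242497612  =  360583397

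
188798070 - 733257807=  - 544459737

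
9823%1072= 175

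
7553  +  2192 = 9745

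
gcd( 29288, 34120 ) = 8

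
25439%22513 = 2926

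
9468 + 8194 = 17662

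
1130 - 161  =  969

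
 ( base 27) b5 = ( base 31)9N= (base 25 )c2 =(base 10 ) 302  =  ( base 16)12e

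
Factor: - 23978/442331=-38/701 = -  2^1*19^1*701^(- 1 ) 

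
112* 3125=350000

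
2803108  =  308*9101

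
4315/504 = 8 + 283/504 = 8.56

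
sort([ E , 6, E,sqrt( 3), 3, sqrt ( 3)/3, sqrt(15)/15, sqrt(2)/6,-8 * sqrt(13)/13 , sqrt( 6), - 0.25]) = [- 8*sqrt (13 )/13, - 0.25, sqrt( 2 ) /6, sqrt(15 ) /15,  sqrt(3)/3, sqrt(3),  sqrt(6 ), E, E,3, 6]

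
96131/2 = 48065+1/2 = 48065.50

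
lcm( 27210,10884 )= 54420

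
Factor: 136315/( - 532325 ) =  - 137/535 = - 5^( - 1)*107^(-1)*137^1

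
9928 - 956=8972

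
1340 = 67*20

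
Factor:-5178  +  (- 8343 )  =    -  3^1*4507^1 =- 13521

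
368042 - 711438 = -343396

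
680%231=218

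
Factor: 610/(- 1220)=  - 2^( - 1 )  =  - 1/2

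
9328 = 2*4664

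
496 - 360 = 136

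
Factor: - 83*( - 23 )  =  23^1*83^1 = 1909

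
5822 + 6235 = 12057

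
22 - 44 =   -  22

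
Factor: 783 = 3^3*29^1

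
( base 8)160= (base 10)112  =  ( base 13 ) 88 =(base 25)4C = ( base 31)3J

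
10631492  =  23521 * 452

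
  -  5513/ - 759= 7 + 200/759 = 7.26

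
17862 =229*78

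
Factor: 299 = 13^1*23^1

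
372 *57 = 21204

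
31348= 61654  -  30306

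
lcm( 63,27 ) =189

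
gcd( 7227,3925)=1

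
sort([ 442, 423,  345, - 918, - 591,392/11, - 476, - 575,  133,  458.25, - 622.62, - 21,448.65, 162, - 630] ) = [ - 918, - 630, - 622.62, - 591, - 575, - 476, - 21,  392/11, 133,  162,  345,423,  442,448.65,458.25]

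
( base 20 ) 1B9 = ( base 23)148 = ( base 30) KT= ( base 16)275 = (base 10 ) 629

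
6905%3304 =297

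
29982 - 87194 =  - 57212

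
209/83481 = 209/83481 = 0.00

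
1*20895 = 20895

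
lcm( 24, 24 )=24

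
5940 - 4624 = 1316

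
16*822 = 13152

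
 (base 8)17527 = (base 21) i41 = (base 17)1acg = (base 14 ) 2CD1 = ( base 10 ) 8023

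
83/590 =83/590 = 0.14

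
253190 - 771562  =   - 518372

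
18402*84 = 1545768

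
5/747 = 5/747 = 0.01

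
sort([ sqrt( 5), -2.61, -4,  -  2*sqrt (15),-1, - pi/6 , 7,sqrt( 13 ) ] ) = [ -2*sqrt( 15 ), -4 ,  -  2.61,  -  1, -pi/6, sqrt( 5),sqrt(13) , 7 ] 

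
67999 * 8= 543992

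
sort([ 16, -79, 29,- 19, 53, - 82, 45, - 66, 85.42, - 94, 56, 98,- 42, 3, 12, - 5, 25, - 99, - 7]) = [-99,-94, - 82,-79, - 66,-42, - 19,-7,-5, 3, 12, 16, 25,  29, 45, 53, 56, 85.42, 98 ]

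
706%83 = 42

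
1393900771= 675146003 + 718754768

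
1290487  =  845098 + 445389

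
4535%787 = 600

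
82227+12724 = 94951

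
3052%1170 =712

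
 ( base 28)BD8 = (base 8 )21444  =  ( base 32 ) 8p4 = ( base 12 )5258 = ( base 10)8996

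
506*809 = 409354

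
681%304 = 73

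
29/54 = 29/54= 0.54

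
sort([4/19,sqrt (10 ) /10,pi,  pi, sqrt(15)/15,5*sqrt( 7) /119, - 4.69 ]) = [ - 4.69, 5*sqrt ( 7)/119,4/19, sqrt(15)/15,sqrt(10)/10,pi, pi ]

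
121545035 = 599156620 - 477611585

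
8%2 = 0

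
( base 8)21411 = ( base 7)35102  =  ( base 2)10001100001001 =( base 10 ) 8969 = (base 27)C85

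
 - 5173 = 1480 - 6653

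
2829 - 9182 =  - 6353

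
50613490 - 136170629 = - 85557139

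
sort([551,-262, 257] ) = [ - 262,  257,551 ] 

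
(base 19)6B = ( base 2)1111101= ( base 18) 6H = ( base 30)45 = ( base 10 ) 125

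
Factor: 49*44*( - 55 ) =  - 118580=- 2^2*5^1*7^2*11^2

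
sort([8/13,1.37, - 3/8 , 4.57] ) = [ - 3/8 , 8/13, 1.37,4.57]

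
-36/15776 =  - 9/3944 = -0.00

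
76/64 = 19/16   =  1.19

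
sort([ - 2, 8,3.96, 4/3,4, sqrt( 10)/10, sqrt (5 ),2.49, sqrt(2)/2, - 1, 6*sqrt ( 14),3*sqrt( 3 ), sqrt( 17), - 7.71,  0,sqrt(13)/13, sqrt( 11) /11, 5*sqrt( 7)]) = [ - 7.71,-2, - 1,0,  sqrt( 13) /13, sqrt( 11 ) /11, sqrt( 10 ) /10,sqrt (2) /2,4/3,sqrt(5), 2.49, 3.96, 4 , sqrt( 17), 3*sqrt( 3), 8, 5 * sqrt( 7), 6*sqrt( 14) ]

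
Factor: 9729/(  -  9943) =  - 3^2*23^1*47^1 * 61^(-1)*163^(- 1) 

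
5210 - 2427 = 2783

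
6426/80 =80 + 13/40 = 80.33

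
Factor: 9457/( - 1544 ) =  - 2^(  -  3)*7^2 = -49/8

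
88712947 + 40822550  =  129535497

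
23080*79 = 1823320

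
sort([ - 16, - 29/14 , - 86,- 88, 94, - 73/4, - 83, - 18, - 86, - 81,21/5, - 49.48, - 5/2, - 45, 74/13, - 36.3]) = [ - 88 , - 86,- 86,  -  83, - 81, - 49.48, - 45,  -  36.3, - 73/4,- 18, - 16, - 5/2,-29/14, 21/5,74/13, 94 ]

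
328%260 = 68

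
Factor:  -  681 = -3^1*227^1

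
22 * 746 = 16412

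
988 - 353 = 635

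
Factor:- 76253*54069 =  - 4122923457 = - 3^1*67^1*269^1*76253^1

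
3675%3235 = 440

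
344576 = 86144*4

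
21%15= 6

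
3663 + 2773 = 6436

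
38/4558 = 19/2279  =  0.01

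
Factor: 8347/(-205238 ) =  - 2^( - 1)*11^ (  -  1)*17^1*19^( - 1) = - 17/418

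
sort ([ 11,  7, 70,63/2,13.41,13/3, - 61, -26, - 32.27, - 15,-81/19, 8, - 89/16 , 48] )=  [ - 61, - 32.27, - 26, - 15, - 89/16, - 81/19,13/3, 7,8,  11,  13.41,63/2, 48 , 70]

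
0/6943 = 0 = 0.00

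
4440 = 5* 888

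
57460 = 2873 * 20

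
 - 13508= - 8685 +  - 4823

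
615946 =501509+114437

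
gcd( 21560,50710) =110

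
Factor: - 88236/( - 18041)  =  2^2 * 3^3 * 19^1*43^1 * 18041^( - 1)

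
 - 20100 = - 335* 60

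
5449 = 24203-18754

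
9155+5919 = 15074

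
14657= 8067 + 6590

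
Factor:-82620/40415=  -16524/8083=- 2^2*3^5*17^1*59^( - 1)*137^(  -  1 ) 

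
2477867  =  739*3353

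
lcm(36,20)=180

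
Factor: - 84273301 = -7^1  *17^1 * 708179^1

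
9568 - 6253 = 3315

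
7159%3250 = 659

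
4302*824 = 3544848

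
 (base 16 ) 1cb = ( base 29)FO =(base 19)153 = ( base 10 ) 459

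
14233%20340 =14233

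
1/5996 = 1/5996 = 0.00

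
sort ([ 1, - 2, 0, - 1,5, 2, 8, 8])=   [ - 2, - 1, 0,1,2,5, 8 , 8 ] 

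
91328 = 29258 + 62070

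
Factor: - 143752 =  - 2^3 * 7^1*17^1*151^1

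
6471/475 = 13 + 296/475 = 13.62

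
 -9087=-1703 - 7384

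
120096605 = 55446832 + 64649773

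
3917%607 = 275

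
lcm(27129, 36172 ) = 108516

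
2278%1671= 607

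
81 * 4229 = 342549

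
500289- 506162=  - 5873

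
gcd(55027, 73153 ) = 1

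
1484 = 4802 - 3318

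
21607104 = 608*35538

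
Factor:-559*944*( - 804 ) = 2^6 * 3^1*13^1*43^1*59^1*  67^1 = 424267584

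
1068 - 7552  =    -  6484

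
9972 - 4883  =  5089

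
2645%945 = 755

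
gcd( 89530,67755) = 5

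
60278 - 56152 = 4126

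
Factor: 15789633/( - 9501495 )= - 5263211/3167165 = -5^( - 1)*31^1*41^2*43^( - 1)*101^1*14731^( - 1) 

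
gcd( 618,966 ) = 6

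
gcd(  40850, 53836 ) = 86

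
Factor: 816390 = 2^1*3^2 * 5^1*47^1*193^1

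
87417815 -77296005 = 10121810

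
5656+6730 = 12386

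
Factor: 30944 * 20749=642057056 = 2^5*967^1*20749^1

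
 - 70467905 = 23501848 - 93969753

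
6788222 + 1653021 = 8441243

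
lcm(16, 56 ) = 112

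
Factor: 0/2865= 0^1 = 0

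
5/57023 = 5/57023 = 0.00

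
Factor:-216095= - 5^1*11^1*3929^1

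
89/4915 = 89/4915= 0.02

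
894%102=78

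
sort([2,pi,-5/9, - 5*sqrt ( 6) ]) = [ - 5*sqrt (6) , - 5/9, 2, pi] 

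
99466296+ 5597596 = 105063892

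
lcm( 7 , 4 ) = 28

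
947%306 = 29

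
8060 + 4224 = 12284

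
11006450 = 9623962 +1382488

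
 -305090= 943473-1248563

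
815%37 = 1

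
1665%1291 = 374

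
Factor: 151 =151^1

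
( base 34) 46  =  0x8e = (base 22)6a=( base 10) 142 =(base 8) 216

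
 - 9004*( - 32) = 288128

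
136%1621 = 136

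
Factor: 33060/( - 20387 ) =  - 60/37 = -  2^2 * 3^1*5^1*37^( - 1)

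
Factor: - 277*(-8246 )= 2^1*7^1 * 19^1*31^1*277^1 = 2284142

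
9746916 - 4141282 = 5605634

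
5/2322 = 5/2322 = 0.00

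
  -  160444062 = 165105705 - 325549767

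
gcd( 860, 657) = 1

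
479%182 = 115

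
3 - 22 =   -  19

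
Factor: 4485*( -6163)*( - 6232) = 2^3*3^1*5^1*13^1*19^1*23^1*41^1*6163^1  =  172259054760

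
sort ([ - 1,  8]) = [ - 1,8]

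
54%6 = 0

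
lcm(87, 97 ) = 8439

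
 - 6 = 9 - 15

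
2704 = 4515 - 1811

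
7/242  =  7/242 = 0.03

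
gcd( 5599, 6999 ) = 1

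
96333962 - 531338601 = -435004639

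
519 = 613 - 94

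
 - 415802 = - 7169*58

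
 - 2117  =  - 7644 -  -5527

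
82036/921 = 82036/921 = 89.07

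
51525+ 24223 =75748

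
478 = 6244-5766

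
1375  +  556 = 1931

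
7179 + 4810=11989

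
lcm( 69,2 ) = 138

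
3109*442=1374178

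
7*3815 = 26705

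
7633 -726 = 6907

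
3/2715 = 1/905 = 0.00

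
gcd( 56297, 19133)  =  19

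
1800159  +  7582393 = 9382552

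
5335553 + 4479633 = 9815186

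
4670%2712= 1958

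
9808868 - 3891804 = 5917064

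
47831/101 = 47831/101 = 473.57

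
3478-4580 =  - 1102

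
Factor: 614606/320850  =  3^(-2) * 5^( - 2) *431^1 = 431/225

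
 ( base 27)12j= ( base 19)244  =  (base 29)RJ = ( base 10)802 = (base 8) 1442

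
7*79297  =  555079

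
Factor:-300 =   -  2^2 *3^1 * 5^2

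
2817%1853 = 964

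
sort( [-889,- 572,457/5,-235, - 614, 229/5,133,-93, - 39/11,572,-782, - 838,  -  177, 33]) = [-889, - 838, - 782, -614,-572, - 235,-177, - 93, - 39/11,33,229/5,457/5, 133,572]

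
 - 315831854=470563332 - 786395186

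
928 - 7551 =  - 6623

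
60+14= 74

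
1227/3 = 409 = 409.00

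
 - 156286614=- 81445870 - 74840744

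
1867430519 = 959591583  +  907838936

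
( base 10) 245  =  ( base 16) F5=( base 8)365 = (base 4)3311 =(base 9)302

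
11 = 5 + 6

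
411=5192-4781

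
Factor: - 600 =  - 2^3 * 3^1 * 5^2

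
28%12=4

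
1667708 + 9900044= 11567752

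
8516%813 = 386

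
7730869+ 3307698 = 11038567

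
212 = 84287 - 84075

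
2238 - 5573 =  -3335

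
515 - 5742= -5227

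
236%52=28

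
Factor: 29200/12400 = 31^( - 1)*73^1 =73/31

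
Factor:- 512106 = -2^1*3^1*  7^1 * 89^1*137^1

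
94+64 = 158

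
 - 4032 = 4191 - 8223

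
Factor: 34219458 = 2^1*3^2*7^1*13^2*1607^1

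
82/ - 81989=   -  1 + 81907/81989 = -0.00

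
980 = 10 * 98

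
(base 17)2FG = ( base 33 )PO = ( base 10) 849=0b1101010001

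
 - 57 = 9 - 66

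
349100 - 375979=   -  26879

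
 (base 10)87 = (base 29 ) 30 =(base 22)3l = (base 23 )3I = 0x57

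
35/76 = 35/76 = 0.46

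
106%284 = 106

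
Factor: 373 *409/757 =152557/757 = 373^1* 409^1  *757^(-1)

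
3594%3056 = 538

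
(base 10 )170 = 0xaa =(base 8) 252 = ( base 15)b5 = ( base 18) 98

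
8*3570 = 28560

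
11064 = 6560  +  4504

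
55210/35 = 1577+3/7 =1577.43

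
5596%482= 294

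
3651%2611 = 1040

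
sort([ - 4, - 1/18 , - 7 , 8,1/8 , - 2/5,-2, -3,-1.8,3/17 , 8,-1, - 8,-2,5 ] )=[ - 8, - 7,-4,-3,-2, - 2, - 1.8, - 1, - 2/5,  -  1/18, 1/8, 3/17 , 5, 8,8 ] 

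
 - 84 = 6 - 90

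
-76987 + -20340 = - 97327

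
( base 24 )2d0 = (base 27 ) 206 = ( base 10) 1464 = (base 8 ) 2670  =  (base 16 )5B8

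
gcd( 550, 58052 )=2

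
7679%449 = 46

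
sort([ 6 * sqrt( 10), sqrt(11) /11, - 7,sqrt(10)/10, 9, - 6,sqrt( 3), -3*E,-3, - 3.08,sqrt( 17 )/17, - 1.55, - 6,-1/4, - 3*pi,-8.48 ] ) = [ - 3 * pi , - 8.48,-3*E ,  -  7,-6, - 6,-3.08, - 3, - 1.55, - 1/4, sqrt(17 ) /17 , sqrt( 11) /11,sqrt(10)/10,sqrt( 3 ), 9, 6*sqrt( 10)] 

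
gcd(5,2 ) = 1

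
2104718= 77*27334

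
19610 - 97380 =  - 77770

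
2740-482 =2258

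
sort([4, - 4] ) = [ - 4  ,  4]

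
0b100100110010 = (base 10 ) 2354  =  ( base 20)5HE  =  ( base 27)365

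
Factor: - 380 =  - 2^2*5^1*19^1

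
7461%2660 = 2141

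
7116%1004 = 88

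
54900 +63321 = 118221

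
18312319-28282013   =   - 9969694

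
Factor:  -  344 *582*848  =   - 2^8*3^1 * 43^1*53^1*97^1= - 169776384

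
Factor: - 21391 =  -21391^1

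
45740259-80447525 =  - 34707266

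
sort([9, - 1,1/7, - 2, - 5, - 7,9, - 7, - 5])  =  [ - 7, - 7, - 5, - 5, - 2, - 1, 1/7, 9, 9 ] 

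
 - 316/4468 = -1  +  1038/1117= - 0.07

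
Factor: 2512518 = 2^1  *  3^1*53^1 * 7901^1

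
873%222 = 207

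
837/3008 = 837/3008 = 0.28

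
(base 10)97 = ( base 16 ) 61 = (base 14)6D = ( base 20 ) 4h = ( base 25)3m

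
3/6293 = 3/6293= 0.00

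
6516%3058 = 400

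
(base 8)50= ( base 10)40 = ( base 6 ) 104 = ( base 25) 1F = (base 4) 220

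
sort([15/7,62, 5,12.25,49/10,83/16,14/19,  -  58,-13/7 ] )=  [-58, - 13/7,14/19, 15/7 , 49/10, 5, 83/16, 12.25, 62]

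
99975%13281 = 7008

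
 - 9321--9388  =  67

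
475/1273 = 25/67 = 0.37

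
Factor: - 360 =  - 2^3*3^2*5^1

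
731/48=15  +  11/48 = 15.23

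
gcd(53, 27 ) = 1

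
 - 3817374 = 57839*( - 66)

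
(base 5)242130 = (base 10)9040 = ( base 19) 160F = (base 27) CAM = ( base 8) 21520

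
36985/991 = 37 + 318/991 = 37.32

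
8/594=4/297= 0.01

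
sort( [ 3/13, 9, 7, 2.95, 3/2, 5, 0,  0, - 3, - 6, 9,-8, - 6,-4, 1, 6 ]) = [-8, - 6, - 6, - 4,-3, 0, 0,3/13  ,  1, 3/2,2.95 , 5, 6,7,9,9] 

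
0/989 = 0 = 0.00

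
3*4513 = 13539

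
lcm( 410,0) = 0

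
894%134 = 90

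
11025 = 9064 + 1961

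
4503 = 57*79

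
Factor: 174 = 2^1 *3^1  *  29^1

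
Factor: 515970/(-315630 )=  -  3^1 * 7^1*13^1*167^(-1) = - 273/167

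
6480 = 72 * 90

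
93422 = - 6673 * ( - 14 )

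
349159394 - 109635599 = 239523795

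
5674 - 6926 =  -1252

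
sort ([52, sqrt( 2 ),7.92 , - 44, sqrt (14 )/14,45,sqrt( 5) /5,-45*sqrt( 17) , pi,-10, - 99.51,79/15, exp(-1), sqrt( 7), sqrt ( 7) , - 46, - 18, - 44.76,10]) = [-45*  sqrt( 17), - 99.51, - 46, - 44.76 ,  -  44,  -  18,  -  10,sqrt( 14) /14,exp (-1 ),sqrt( 5 )/5,sqrt (2 ),sqrt (7),sqrt (7),pi,79/15,7.92,10,  45,52] 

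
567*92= 52164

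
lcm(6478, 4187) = 343334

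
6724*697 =4686628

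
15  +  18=33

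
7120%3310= 500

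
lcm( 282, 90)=4230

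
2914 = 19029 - 16115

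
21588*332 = 7167216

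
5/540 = 1/108 = 0.01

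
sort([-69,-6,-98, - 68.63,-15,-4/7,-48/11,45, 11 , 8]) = [ - 98,-69, - 68.63,-15, - 6,  -  48/11, - 4/7,8, 11, 45]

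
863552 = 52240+811312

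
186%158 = 28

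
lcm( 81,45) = 405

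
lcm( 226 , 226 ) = 226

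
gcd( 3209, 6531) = 1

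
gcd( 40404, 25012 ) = 1924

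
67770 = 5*13554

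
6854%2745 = 1364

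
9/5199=3/1733 = 0.00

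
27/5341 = 27/5341 = 0.01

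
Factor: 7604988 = 2^2* 3^1*197^1* 3217^1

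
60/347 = 60/347= 0.17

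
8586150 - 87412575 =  - 78826425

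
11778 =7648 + 4130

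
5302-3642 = 1660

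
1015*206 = 209090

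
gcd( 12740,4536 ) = 28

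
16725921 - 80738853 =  - 64012932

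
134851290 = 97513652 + 37337638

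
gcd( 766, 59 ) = 1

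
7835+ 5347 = 13182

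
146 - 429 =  -283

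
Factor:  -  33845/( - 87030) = 2^( - 1)*3^( - 2 )*7^1 = 7/18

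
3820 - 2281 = 1539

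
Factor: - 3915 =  - 3^3*5^1*29^1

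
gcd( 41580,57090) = 330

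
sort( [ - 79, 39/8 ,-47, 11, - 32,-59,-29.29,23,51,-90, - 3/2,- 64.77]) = [ - 90,- 79 ,-64.77, - 59,-47,-32 ,-29.29, - 3/2,39/8,  11,23,51] 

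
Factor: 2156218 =2^1 * 1078109^1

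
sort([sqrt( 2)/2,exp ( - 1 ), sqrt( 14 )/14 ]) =[sqrt(14)/14, exp( - 1),sqrt( 2 )/2 ] 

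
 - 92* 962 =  - 88504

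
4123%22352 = 4123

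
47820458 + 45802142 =93622600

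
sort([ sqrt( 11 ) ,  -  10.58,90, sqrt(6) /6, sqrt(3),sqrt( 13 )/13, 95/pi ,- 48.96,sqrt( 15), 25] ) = [ - 48.96, - 10.58, sqrt ( 13)/13,sqrt(6 ) /6,sqrt (3 ), sqrt( 11),sqrt( 15),25,95/pi, 90 ] 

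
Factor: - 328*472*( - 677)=104810432 = 2^6*41^1*59^1*677^1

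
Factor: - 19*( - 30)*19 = 2^1*3^1*5^1*19^2 = 10830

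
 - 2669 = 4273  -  6942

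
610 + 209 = 819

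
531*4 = 2124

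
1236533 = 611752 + 624781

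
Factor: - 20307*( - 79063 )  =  3^1*7^1 *967^1*79063^1 = 1605532341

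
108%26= 4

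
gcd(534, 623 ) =89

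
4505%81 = 50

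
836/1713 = 836/1713=0.49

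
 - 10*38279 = -382790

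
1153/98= 11+75/98  =  11.77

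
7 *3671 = 25697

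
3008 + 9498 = 12506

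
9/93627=1/10403 = 0.00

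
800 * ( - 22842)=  - 18273600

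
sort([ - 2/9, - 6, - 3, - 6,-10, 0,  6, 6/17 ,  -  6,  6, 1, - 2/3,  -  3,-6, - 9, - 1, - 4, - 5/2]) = [-10,  -  9, - 6, - 6, - 6, - 6, -4,-3, - 3, - 5/2, - 1, - 2/3, - 2/9,0, 6/17, 1, 6, 6 ] 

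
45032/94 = 22516/47=479.06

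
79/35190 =79/35190 = 0.00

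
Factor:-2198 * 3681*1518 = - 12281892084 = - 2^2*3^3*7^1*11^1*23^1*157^1*409^1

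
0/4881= 0 = 0.00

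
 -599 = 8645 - 9244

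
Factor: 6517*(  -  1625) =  - 10590125 = -  5^3 * 7^3* 13^1*19^1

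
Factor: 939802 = 2^1*41^1*73^1*157^1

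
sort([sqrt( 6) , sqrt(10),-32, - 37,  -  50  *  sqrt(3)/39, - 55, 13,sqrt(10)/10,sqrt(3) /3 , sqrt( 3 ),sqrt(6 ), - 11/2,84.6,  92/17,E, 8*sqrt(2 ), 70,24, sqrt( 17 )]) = [ - 55,- 37,-32,-11/2, - 50*sqrt( 3) /39, sqrt(10 ) /10,sqrt(3 ) /3,sqrt( 3), sqrt( 6),sqrt(6 ), E, sqrt (10),sqrt( 17 ), 92/17, 8*sqrt( 2 ), 13, 24, 70, 84.6]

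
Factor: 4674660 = 2^2 * 3^1*5^1*17^1*4583^1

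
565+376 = 941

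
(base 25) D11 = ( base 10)8151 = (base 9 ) 12156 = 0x1fd7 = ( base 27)b4o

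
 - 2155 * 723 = -1558065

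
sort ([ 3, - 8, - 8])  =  [-8, - 8,3] 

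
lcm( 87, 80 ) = 6960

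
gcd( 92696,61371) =1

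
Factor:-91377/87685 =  - 99/95 = - 3^2 * 5^(-1 ) *11^1 *19^ (-1)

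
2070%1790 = 280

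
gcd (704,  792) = 88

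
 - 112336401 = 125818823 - 238155224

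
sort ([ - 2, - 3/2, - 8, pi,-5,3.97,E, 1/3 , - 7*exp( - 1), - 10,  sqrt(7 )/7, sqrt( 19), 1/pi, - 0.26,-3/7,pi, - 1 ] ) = [ - 10 , - 8, - 5 , - 7*exp(-1), - 2, -3/2,-1,-3/7, - 0.26, 1/pi,1/3, sqrt( 7 ) /7,E,pi,pi , 3.97,sqrt( 19) ] 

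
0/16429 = 0 = 0.00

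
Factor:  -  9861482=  -2^1*4930741^1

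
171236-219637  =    -  48401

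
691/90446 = 691/90446 = 0.01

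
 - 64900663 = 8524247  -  73424910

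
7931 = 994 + 6937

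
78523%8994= 6571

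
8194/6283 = 1+ 1911/6283 = 1.30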